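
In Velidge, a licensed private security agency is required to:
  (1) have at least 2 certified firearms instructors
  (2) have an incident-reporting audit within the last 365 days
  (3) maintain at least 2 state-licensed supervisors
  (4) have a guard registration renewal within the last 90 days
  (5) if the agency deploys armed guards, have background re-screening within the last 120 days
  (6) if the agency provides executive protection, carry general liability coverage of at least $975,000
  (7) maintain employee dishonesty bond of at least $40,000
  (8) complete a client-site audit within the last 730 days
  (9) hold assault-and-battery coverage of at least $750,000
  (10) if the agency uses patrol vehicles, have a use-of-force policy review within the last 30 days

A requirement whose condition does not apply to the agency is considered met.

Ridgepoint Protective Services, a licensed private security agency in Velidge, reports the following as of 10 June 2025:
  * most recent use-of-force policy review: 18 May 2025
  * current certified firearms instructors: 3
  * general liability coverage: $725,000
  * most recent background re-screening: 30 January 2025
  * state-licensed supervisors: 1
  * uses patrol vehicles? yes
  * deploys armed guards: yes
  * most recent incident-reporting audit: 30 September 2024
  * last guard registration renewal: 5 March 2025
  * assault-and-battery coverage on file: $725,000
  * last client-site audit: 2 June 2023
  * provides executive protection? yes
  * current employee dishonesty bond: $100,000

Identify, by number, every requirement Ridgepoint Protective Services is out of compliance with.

3, 4, 5, 6, 8, 9

1. certified firearms instructors 3 ≥ 2 → met
2. incident-reporting audit 253 days ago vs limit 365 → met
3. state-licensed supervisors 1 < 2 → not met
4. guard registration renewal 97 days ago vs limit 90 → not met
5. condition 'deploys armed guards' holds; background re-screening 131 days ago vs limit 120 → not met
6. condition 'provides executive protection' holds; general liability coverage $725,000 < $975,000 → not met
7. employee dishonesty bond $100,000 ≥ $40,000 → met
8. client-site audit 739 days ago vs limit 730 → not met
9. assault-and-battery coverage $725,000 < $750,000 → not met
10. condition 'uses patrol vehicles' holds; use-of-force policy review 23 days ago vs limit 30 → met
Not met: 3, 4, 5, 6, 8, 9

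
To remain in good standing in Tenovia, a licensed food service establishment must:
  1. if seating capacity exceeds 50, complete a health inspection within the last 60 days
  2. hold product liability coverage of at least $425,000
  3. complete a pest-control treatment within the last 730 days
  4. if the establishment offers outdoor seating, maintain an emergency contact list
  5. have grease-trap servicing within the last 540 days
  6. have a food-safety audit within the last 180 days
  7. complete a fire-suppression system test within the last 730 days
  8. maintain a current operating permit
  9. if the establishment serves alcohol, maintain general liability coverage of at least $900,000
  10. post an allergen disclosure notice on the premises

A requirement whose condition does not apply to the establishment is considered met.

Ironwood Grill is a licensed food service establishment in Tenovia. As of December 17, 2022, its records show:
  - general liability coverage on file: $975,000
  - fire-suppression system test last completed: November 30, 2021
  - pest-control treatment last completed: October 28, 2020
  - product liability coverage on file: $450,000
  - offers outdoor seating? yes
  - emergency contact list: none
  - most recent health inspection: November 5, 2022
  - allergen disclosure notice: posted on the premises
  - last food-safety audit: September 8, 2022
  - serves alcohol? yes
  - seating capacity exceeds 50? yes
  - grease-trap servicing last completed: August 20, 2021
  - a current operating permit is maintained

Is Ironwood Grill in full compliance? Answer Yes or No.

No

1. condition 'seating capacity exceeds 50' holds; health inspection 42 days ago vs limit 60 → met
2. product liability coverage $450,000 ≥ $425,000 → met
3. pest-control treatment 780 days ago vs limit 730 → not met
4. condition 'offers outdoor seating' holds; emergency contact list absent → not met
5. grease-trap servicing 484 days ago vs limit 540 → met
6. food-safety audit 100 days ago vs limit 180 → met
7. fire-suppression system test 382 days ago vs limit 730 → met
8. current operating permit present → met
9. condition 'serves alcohol' holds; general liability coverage $975,000 ≥ $900,000 → met
10. allergen disclosure notice present → met
Not met: 3, 4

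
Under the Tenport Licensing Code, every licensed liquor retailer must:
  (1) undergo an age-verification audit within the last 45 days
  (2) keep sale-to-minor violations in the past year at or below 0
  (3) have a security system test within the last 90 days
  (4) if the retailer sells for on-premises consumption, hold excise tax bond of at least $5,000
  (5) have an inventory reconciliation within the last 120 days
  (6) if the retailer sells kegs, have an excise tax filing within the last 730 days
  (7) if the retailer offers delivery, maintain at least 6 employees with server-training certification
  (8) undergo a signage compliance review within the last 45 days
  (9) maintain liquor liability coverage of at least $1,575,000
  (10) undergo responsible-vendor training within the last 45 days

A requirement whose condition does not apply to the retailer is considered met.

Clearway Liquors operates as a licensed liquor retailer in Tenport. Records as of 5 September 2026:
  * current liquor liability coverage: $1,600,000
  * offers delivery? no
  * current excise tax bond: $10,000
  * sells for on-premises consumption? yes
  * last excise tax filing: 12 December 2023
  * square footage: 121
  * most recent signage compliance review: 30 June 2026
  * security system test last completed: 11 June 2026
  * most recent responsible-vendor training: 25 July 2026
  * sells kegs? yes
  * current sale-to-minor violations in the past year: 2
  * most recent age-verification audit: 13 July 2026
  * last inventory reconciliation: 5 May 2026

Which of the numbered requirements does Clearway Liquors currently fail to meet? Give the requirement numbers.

1. age-verification audit 54 days ago vs limit 45 → not met
2. sale-to-minor violations in the past year 2 > 0 → not met
3. security system test 86 days ago vs limit 90 → met
4. condition 'sells for on-premises consumption' holds; excise tax bond $10,000 ≥ $5,000 → met
5. inventory reconciliation 123 days ago vs limit 120 → not met
6. condition 'sells kegs' holds; excise tax filing 998 days ago vs limit 730 → not met
7. condition 'offers delivery' does not hold → requirement n/a → met
8. signage compliance review 67 days ago vs limit 45 → not met
9. liquor liability coverage $1,600,000 ≥ $1,575,000 → met
10. responsible-vendor training 42 days ago vs limit 45 → met
Not met: 1, 2, 5, 6, 8

1, 2, 5, 6, 8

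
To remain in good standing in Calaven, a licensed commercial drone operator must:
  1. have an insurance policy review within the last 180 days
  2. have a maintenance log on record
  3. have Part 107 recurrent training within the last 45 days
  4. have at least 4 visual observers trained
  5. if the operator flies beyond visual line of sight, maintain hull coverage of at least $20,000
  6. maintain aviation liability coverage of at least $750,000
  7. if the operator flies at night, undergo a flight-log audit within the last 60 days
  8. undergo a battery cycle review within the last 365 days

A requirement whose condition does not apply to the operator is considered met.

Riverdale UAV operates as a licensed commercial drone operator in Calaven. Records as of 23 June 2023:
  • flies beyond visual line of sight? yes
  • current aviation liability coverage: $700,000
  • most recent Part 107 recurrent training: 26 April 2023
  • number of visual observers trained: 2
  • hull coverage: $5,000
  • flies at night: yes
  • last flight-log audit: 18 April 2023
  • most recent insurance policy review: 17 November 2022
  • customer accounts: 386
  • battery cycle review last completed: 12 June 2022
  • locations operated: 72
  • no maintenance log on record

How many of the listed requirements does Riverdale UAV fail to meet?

1. insurance policy review 218 days ago vs limit 180 → not met
2. maintenance log absent → not met
3. Part 107 recurrent training 58 days ago vs limit 45 → not met
4. visual observers trained 2 < 4 → not met
5. condition 'flies beyond visual line of sight' holds; hull coverage $5,000 < $20,000 → not met
6. aviation liability coverage $700,000 < $750,000 → not met
7. condition 'flies at night' holds; flight-log audit 66 days ago vs limit 60 → not met
8. battery cycle review 376 days ago vs limit 365 → not met
Not met: 8 of 8

8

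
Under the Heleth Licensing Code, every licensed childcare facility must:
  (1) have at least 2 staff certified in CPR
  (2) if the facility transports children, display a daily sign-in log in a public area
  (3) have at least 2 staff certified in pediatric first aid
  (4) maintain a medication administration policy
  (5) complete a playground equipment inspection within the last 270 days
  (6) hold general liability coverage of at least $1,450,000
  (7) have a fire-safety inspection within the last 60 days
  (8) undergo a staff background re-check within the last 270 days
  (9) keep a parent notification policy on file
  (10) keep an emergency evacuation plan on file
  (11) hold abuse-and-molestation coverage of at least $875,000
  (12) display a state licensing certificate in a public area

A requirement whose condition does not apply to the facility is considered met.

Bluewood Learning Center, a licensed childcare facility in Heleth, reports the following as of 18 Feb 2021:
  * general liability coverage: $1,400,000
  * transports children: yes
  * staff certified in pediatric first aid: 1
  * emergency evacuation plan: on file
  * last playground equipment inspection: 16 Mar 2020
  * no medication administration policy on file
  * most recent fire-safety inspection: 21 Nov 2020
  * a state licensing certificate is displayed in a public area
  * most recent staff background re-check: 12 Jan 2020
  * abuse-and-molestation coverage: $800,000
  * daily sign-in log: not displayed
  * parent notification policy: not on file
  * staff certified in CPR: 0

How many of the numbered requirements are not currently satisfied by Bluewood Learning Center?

1. staff certified in CPR 0 < 2 → not met
2. condition 'transports children' holds; daily sign-in log absent → not met
3. staff certified in pediatric first aid 1 < 2 → not met
4. medication administration policy absent → not met
5. playground equipment inspection 339 days ago vs limit 270 → not met
6. general liability coverage $1,400,000 < $1,450,000 → not met
7. fire-safety inspection 89 days ago vs limit 60 → not met
8. staff background re-check 403 days ago vs limit 270 → not met
9. parent notification policy absent → not met
10. emergency evacuation plan present → met
11. abuse-and-molestation coverage $800,000 < $875,000 → not met
12. state licensing certificate present → met
Not met: 10 of 12

10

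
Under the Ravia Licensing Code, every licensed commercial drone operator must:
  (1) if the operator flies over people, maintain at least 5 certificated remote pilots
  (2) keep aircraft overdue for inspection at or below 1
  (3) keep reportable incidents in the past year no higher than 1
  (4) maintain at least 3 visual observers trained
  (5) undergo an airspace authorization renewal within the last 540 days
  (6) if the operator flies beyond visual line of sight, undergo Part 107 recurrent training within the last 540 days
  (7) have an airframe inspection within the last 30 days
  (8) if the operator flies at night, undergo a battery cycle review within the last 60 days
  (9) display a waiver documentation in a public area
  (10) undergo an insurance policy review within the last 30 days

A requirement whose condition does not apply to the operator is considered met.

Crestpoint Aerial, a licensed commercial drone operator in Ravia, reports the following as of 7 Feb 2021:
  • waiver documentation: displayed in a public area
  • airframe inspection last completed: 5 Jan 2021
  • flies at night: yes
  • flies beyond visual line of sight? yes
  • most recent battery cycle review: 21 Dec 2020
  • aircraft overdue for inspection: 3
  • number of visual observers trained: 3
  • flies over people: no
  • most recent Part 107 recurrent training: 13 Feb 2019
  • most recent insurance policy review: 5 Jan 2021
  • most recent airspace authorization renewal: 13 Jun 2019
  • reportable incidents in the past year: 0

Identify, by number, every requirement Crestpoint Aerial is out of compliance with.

1. condition 'flies over people' does not hold → requirement n/a → met
2. aircraft overdue for inspection 3 > 1 → not met
3. reportable incidents in the past year 0 ≤ 1 → met
4. visual observers trained 3 ≥ 3 → met
5. airspace authorization renewal 605 days ago vs limit 540 → not met
6. condition 'flies beyond visual line of sight' holds; Part 107 recurrent training 725 days ago vs limit 540 → not met
7. airframe inspection 33 days ago vs limit 30 → not met
8. condition 'flies at night' holds; battery cycle review 48 days ago vs limit 60 → met
9. waiver documentation present → met
10. insurance policy review 33 days ago vs limit 30 → not met
Not met: 2, 5, 6, 7, 10

2, 5, 6, 7, 10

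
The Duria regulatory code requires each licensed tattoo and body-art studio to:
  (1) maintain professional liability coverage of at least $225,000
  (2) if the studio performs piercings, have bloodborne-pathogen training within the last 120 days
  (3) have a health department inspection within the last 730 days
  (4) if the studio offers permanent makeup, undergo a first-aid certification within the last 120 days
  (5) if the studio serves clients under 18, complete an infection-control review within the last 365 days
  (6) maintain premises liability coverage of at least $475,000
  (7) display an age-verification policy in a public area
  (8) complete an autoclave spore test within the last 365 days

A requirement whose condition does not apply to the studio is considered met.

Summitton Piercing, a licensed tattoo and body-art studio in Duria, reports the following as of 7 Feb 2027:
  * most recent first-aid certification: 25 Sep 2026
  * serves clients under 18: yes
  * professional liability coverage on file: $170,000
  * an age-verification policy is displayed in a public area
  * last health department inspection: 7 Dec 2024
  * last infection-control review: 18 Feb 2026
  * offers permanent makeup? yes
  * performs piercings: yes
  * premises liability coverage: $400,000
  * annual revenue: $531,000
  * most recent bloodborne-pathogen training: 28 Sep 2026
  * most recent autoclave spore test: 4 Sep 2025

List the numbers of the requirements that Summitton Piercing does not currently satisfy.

1. professional liability coverage $170,000 < $225,000 → not met
2. condition 'performs piercings' holds; bloodborne-pathogen training 132 days ago vs limit 120 → not met
3. health department inspection 792 days ago vs limit 730 → not met
4. condition 'offers permanent makeup' holds; first-aid certification 135 days ago vs limit 120 → not met
5. condition 'serves clients under 18' holds; infection-control review 354 days ago vs limit 365 → met
6. premises liability coverage $400,000 < $475,000 → not met
7. age-verification policy present → met
8. autoclave spore test 521 days ago vs limit 365 → not met
Not met: 1, 2, 3, 4, 6, 8

1, 2, 3, 4, 6, 8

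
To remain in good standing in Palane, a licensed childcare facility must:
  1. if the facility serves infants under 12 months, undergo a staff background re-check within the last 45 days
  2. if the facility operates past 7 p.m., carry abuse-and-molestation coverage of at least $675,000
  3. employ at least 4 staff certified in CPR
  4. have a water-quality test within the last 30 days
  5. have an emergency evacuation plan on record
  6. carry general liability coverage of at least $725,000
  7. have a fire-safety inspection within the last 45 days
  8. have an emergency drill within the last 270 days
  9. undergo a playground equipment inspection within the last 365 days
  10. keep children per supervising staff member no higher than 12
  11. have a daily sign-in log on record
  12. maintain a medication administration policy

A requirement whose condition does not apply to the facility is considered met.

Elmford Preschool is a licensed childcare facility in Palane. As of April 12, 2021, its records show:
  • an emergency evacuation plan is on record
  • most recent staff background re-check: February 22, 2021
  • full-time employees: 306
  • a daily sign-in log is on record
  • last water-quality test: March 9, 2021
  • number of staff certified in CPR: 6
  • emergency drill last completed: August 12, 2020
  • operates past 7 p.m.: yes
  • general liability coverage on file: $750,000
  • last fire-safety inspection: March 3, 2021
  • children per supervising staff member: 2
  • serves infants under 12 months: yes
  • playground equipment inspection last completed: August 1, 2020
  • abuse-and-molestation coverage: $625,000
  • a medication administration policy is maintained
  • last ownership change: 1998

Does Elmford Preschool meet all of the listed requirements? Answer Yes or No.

No

1. condition 'serves infants under 12 months' holds; staff background re-check 49 days ago vs limit 45 → not met
2. condition 'operates past 7 p.m.' holds; abuse-and-molestation coverage $625,000 < $675,000 → not met
3. staff certified in CPR 6 ≥ 4 → met
4. water-quality test 34 days ago vs limit 30 → not met
5. emergency evacuation plan present → met
6. general liability coverage $750,000 ≥ $725,000 → met
7. fire-safety inspection 40 days ago vs limit 45 → met
8. emergency drill 243 days ago vs limit 270 → met
9. playground equipment inspection 254 days ago vs limit 365 → met
10. children per supervising staff member 2 ≤ 12 → met
11. daily sign-in log present → met
12. medication administration policy present → met
Not met: 1, 2, 4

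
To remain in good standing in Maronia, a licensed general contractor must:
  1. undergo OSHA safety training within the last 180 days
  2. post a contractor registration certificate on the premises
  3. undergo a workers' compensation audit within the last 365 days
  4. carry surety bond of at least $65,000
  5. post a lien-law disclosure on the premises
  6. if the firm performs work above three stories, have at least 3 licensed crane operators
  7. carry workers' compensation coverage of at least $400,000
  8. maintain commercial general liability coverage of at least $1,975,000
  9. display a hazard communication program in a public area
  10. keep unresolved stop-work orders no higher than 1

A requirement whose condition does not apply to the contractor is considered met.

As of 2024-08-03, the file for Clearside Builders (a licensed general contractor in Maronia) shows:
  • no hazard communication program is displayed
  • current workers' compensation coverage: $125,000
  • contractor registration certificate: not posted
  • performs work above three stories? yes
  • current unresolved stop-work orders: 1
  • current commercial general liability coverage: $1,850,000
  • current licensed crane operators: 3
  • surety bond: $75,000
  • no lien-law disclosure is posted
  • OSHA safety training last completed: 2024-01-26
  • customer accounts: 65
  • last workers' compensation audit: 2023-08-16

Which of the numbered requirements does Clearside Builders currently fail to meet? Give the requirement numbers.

1, 2, 5, 7, 8, 9

1. OSHA safety training 190 days ago vs limit 180 → not met
2. contractor registration certificate absent → not met
3. workers' compensation audit 353 days ago vs limit 365 → met
4. surety bond $75,000 ≥ $65,000 → met
5. lien-law disclosure absent → not met
6. condition 'performs work above three stories' holds; licensed crane operators 3 ≥ 3 → met
7. workers' compensation coverage $125,000 < $400,000 → not met
8. commercial general liability coverage $1,850,000 < $1,975,000 → not met
9. hazard communication program absent → not met
10. unresolved stop-work orders 1 ≤ 1 → met
Not met: 1, 2, 5, 7, 8, 9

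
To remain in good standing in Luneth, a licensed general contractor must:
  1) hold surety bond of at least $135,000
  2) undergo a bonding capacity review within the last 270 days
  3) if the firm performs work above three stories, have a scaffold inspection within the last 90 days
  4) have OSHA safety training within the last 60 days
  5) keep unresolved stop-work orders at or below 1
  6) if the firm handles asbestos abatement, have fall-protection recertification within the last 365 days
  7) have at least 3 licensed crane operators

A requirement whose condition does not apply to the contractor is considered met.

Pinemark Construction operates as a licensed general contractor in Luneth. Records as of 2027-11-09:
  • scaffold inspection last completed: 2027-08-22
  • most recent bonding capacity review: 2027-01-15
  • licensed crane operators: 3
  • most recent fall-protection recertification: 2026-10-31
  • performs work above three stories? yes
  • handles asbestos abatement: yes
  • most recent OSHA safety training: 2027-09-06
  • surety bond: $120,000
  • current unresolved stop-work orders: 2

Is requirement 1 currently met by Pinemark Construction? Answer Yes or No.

1. surety bond $120,000 < $135,000 → not met

No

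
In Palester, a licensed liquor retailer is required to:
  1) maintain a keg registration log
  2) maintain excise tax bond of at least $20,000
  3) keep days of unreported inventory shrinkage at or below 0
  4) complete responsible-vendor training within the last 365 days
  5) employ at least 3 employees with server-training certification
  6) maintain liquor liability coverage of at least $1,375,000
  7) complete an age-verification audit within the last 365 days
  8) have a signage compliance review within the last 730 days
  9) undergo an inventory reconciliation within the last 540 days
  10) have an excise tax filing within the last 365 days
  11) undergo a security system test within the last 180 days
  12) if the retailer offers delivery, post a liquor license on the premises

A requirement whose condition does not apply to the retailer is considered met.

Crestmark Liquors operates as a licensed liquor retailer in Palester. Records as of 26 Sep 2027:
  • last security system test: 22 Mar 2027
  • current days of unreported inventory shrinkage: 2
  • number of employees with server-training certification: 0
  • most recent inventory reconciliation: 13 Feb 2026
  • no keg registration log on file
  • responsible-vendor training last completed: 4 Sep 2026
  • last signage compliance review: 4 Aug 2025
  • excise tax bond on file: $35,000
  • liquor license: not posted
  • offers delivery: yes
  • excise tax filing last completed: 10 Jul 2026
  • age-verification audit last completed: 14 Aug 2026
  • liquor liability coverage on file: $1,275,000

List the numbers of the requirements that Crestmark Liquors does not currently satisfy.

1. keg registration log absent → not met
2. excise tax bond $35,000 ≥ $20,000 → met
3. days of unreported inventory shrinkage 2 > 0 → not met
4. responsible-vendor training 387 days ago vs limit 365 → not met
5. employees with server-training certification 0 < 3 → not met
6. liquor liability coverage $1,275,000 < $1,375,000 → not met
7. age-verification audit 408 days ago vs limit 365 → not met
8. signage compliance review 783 days ago vs limit 730 → not met
9. inventory reconciliation 590 days ago vs limit 540 → not met
10. excise tax filing 443 days ago vs limit 365 → not met
11. security system test 188 days ago vs limit 180 → not met
12. condition 'offers delivery' holds; liquor license absent → not met
Not met: 1, 3, 4, 5, 6, 7, 8, 9, 10, 11, 12

1, 3, 4, 5, 6, 7, 8, 9, 10, 11, 12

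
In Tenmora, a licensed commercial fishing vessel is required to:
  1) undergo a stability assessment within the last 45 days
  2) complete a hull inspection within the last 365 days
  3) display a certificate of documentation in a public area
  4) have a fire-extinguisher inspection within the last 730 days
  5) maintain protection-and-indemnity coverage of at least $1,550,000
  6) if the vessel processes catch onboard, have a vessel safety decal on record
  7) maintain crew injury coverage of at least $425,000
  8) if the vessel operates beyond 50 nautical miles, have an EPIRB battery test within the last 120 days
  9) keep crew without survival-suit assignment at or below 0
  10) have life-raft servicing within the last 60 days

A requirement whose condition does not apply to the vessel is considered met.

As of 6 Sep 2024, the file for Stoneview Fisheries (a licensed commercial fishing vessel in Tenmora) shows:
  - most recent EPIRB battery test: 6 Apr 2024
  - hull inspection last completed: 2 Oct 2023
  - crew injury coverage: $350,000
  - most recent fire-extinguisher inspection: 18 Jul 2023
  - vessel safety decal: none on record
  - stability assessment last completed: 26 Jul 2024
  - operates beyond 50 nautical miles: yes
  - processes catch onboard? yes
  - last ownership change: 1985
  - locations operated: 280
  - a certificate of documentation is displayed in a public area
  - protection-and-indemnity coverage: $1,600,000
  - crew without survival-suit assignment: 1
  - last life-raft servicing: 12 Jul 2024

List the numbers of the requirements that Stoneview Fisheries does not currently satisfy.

1. stability assessment 42 days ago vs limit 45 → met
2. hull inspection 340 days ago vs limit 365 → met
3. certificate of documentation present → met
4. fire-extinguisher inspection 416 days ago vs limit 730 → met
5. protection-and-indemnity coverage $1,600,000 ≥ $1,550,000 → met
6. condition 'processes catch onboard' holds; vessel safety decal absent → not met
7. crew injury coverage $350,000 < $425,000 → not met
8. condition 'operates beyond 50 nautical miles' holds; EPIRB battery test 153 days ago vs limit 120 → not met
9. crew without survival-suit assignment 1 > 0 → not met
10. life-raft servicing 56 days ago vs limit 60 → met
Not met: 6, 7, 8, 9

6, 7, 8, 9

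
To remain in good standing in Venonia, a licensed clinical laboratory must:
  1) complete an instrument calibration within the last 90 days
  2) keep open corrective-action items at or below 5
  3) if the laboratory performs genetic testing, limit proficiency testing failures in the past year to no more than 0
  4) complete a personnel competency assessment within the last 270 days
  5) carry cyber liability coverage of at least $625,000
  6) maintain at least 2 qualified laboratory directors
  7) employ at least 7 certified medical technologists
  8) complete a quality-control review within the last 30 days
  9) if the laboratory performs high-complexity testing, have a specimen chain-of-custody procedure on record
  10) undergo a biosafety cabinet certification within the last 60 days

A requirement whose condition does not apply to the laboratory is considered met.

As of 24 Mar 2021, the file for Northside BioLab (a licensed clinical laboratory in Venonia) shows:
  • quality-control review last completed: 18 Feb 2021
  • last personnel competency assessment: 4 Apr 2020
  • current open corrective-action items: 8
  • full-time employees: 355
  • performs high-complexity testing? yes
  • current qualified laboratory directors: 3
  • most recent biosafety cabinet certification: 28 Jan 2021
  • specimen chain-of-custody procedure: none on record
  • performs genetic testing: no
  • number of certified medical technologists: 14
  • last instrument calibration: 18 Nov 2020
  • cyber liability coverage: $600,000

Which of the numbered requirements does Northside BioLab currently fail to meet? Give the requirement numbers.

1, 2, 4, 5, 8, 9

1. instrument calibration 126 days ago vs limit 90 → not met
2. open corrective-action items 8 > 5 → not met
3. condition 'performs genetic testing' does not hold → requirement n/a → met
4. personnel competency assessment 354 days ago vs limit 270 → not met
5. cyber liability coverage $600,000 < $625,000 → not met
6. qualified laboratory directors 3 ≥ 2 → met
7. certified medical technologists 14 ≥ 7 → met
8. quality-control review 34 days ago vs limit 30 → not met
9. condition 'performs high-complexity testing' holds; specimen chain-of-custody procedure absent → not met
10. biosafety cabinet certification 55 days ago vs limit 60 → met
Not met: 1, 2, 4, 5, 8, 9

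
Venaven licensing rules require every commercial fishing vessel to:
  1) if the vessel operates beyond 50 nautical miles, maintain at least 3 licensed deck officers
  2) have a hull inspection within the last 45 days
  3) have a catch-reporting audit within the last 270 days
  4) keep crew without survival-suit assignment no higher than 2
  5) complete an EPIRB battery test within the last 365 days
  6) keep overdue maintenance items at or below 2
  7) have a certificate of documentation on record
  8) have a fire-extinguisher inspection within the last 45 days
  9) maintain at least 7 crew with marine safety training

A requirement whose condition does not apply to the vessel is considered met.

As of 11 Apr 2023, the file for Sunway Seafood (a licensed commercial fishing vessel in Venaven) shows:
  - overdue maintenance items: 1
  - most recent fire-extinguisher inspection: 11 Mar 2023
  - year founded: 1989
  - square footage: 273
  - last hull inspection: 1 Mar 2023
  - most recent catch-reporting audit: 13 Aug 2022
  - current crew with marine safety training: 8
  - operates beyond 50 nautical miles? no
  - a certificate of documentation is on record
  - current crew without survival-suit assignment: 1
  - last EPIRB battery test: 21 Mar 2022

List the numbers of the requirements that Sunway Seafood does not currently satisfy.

1. condition 'operates beyond 50 nautical miles' does not hold → requirement n/a → met
2. hull inspection 41 days ago vs limit 45 → met
3. catch-reporting audit 241 days ago vs limit 270 → met
4. crew without survival-suit assignment 1 ≤ 2 → met
5. EPIRB battery test 386 days ago vs limit 365 → not met
6. overdue maintenance items 1 ≤ 2 → met
7. certificate of documentation present → met
8. fire-extinguisher inspection 31 days ago vs limit 45 → met
9. crew with marine safety training 8 ≥ 7 → met
Not met: 5

5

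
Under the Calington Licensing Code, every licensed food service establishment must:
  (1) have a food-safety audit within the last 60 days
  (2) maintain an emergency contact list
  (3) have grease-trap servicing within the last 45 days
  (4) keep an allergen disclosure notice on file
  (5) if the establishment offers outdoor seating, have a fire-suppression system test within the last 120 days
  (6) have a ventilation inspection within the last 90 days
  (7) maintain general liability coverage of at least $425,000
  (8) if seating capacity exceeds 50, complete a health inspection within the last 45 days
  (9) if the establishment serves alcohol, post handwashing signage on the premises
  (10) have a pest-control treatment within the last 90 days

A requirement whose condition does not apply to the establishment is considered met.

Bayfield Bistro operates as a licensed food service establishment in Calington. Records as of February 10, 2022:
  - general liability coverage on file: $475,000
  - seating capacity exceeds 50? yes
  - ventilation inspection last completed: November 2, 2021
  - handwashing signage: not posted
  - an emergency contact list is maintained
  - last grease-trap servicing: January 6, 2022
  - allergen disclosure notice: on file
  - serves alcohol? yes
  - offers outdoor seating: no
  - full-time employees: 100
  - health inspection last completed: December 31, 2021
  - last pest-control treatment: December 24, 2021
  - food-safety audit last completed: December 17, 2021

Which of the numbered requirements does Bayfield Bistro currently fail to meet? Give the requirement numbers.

6, 9

1. food-safety audit 55 days ago vs limit 60 → met
2. emergency contact list present → met
3. grease-trap servicing 35 days ago vs limit 45 → met
4. allergen disclosure notice present → met
5. condition 'offers outdoor seating' does not hold → requirement n/a → met
6. ventilation inspection 100 days ago vs limit 90 → not met
7. general liability coverage $475,000 ≥ $425,000 → met
8. condition 'seating capacity exceeds 50' holds; health inspection 41 days ago vs limit 45 → met
9. condition 'serves alcohol' holds; handwashing signage absent → not met
10. pest-control treatment 48 days ago vs limit 90 → met
Not met: 6, 9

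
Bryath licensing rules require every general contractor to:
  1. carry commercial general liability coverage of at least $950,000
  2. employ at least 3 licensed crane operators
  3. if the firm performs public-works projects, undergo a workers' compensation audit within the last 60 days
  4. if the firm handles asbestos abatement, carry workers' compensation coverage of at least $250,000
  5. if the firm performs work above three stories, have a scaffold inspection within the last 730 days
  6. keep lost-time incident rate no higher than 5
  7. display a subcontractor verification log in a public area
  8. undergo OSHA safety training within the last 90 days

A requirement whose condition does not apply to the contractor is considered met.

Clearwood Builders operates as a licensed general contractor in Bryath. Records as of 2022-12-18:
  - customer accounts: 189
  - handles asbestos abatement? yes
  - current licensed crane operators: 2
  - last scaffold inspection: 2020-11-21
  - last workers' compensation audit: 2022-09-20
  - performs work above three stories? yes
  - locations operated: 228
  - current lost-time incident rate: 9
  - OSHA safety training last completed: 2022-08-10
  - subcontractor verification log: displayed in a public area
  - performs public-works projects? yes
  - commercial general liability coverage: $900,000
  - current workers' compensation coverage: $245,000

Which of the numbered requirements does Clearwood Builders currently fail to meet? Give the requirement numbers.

1, 2, 3, 4, 5, 6, 8

1. commercial general liability coverage $900,000 < $950,000 → not met
2. licensed crane operators 2 < 3 → not met
3. condition 'performs public-works projects' holds; workers' compensation audit 89 days ago vs limit 60 → not met
4. condition 'handles asbestos abatement' holds; workers' compensation coverage $245,000 < $250,000 → not met
5. condition 'performs work above three stories' holds; scaffold inspection 757 days ago vs limit 730 → not met
6. lost-time incident rate 9 > 5 → not met
7. subcontractor verification log present → met
8. OSHA safety training 130 days ago vs limit 90 → not met
Not met: 1, 2, 3, 4, 5, 6, 8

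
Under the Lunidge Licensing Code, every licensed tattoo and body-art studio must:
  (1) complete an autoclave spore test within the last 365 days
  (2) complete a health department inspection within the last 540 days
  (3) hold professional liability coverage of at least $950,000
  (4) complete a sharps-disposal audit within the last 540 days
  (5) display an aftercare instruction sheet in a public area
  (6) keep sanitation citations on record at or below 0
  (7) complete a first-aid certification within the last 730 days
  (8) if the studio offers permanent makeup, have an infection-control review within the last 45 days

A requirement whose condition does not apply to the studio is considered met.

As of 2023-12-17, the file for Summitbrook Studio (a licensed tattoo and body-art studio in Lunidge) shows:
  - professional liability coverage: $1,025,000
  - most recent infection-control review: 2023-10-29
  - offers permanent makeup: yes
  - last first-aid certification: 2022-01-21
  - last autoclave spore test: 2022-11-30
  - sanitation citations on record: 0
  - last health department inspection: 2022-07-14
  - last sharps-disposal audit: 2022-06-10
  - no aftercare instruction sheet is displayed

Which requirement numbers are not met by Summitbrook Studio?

1. autoclave spore test 382 days ago vs limit 365 → not met
2. health department inspection 521 days ago vs limit 540 → met
3. professional liability coverage $1,025,000 ≥ $950,000 → met
4. sharps-disposal audit 555 days ago vs limit 540 → not met
5. aftercare instruction sheet absent → not met
6. sanitation citations on record 0 ≤ 0 → met
7. first-aid certification 695 days ago vs limit 730 → met
8. condition 'offers permanent makeup' holds; infection-control review 49 days ago vs limit 45 → not met
Not met: 1, 4, 5, 8

1, 4, 5, 8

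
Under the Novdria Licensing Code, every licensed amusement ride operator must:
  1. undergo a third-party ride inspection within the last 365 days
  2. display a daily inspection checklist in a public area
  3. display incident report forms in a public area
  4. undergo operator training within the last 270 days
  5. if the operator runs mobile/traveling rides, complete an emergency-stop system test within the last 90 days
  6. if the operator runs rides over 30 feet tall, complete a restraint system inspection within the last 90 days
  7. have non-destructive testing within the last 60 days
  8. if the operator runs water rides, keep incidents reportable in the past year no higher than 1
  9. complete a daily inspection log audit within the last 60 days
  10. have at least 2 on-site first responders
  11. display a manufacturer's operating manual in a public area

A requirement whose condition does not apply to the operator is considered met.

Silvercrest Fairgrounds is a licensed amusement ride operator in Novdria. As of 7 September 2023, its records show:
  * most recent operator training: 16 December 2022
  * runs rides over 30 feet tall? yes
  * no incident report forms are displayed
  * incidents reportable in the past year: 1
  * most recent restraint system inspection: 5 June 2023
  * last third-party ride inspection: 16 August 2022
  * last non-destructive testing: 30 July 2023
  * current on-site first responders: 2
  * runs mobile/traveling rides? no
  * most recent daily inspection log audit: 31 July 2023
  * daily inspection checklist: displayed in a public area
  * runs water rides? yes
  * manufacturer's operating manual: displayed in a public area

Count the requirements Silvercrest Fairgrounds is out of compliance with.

3

1. third-party ride inspection 387 days ago vs limit 365 → not met
2. daily inspection checklist present → met
3. incident report forms absent → not met
4. operator training 265 days ago vs limit 270 → met
5. condition 'runs mobile/traveling rides' does not hold → requirement n/a → met
6. condition 'runs rides over 30 feet tall' holds; restraint system inspection 94 days ago vs limit 90 → not met
7. non-destructive testing 39 days ago vs limit 60 → met
8. condition 'runs water rides' holds; incidents reportable in the past year 1 ≤ 1 → met
9. daily inspection log audit 38 days ago vs limit 60 → met
10. on-site first responders 2 ≥ 2 → met
11. manufacturer's operating manual present → met
Not met: 3 of 11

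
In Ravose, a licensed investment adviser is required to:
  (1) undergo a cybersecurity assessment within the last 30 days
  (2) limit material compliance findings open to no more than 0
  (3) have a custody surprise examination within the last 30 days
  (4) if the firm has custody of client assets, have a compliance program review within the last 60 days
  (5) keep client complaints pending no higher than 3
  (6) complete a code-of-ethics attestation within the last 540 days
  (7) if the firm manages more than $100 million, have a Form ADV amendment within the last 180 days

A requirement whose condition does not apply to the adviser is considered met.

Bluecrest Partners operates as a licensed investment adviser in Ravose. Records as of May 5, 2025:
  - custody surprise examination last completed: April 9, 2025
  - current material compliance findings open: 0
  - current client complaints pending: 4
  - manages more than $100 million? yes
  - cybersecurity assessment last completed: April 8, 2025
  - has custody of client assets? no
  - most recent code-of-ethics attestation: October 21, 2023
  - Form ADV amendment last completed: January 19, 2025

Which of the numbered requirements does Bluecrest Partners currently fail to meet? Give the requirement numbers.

1. cybersecurity assessment 27 days ago vs limit 30 → met
2. material compliance findings open 0 ≤ 0 → met
3. custody surprise examination 26 days ago vs limit 30 → met
4. condition 'has custody of client assets' does not hold → requirement n/a → met
5. client complaints pending 4 > 3 → not met
6. code-of-ethics attestation 562 days ago vs limit 540 → not met
7. condition 'manages more than $100 million' holds; Form ADV amendment 106 days ago vs limit 180 → met
Not met: 5, 6

5, 6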